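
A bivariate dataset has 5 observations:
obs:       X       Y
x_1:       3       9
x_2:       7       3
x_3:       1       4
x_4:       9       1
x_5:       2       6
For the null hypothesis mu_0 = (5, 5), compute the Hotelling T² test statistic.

Step 1 — sample mean vector:
  mean(X) = (3 + 7 + 1 + 9 + 2) / 5 = 22/5 = 4.4
  mean(Y) = (9 + 3 + 4 + 1 + 6) / 5 = 23/5 = 4.6
  x̄ = (4.4, 4.6),  deviation x̄ - mu_0 = (4.4, 4.6) - (5, 5) = (-0.6, -0.4).

Step 2 — sample covariance matrix, S[i,j] = (1/(n-1)) · Σ_k (x_{k,i} - mean_i) · (x_{k,j} - mean_j), divisor n-1 = 4:
  S[X,X] = ((-1.4)·(-1.4) + (2.6)·(2.6) + (-3.4)·(-3.4) + (4.6)·(4.6) + (-2.4)·(-2.4)) / 4 = 47.2/4 = 11.8
  S[X,Y] = ((-1.4)·(4.4) + (2.6)·(-1.6) + (-3.4)·(-0.6) + (4.6)·(-3.6) + (-2.4)·(1.4)) / 4 = -28.2/4 = -7.05
  S[Y,Y] = ((4.4)·(4.4) + (-1.6)·(-1.6) + (-0.6)·(-0.6) + (-3.6)·(-3.6) + (1.4)·(1.4)) / 4 = 37.2/4 = 9.3
  S = [[11.8, -7.05],
 [-7.05, 9.3]].

Step 3 — invert S. det(S) = 11.8·9.3 - (-7.05)² = 60.0375.
  S^{-1} = (1/det) · [[d, -b], [-b, a]] = [[0.1549, 0.1174],
 [0.1174, 0.1965]].

Step 4 — quadratic form (x̄ - mu_0)^T · S^{-1} · (x̄ - mu_0):
  S^{-1} · (x̄ - mu_0) = (-0.1399, -0.1491),
  (x̄ - mu_0)^T · [...] = (-0.6)·(-0.1399) + (-0.4)·(-0.1491) = 0.1436.

Step 5 — scale by n: T² = 5 · 0.1436 = 0.7179.

T² ≈ 0.7179


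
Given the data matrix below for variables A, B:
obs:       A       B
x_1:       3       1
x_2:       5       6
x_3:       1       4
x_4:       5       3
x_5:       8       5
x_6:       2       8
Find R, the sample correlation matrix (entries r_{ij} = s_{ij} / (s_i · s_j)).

Step 1 — column means:
  mean(A) = (3 + 5 + 1 + 5 + 8 + 2) / 6 = 24/6 = 4
  mean(B) = (1 + 6 + 4 + 3 + 5 + 8) / 6 = 27/6 = 4.5

Step 2 — sample variances and covariances s[i,j] = (1/(n-1)) · Σ_k (x_{k,i} - mean_i) · (x_{k,j} - mean_j), with n-1 = 5:
  s[A,A] = ((-1)·(-1) + (1)·(1) + (-3)·(-3) + (1)·(1) + (4)·(4) + (-2)·(-2)) / 5 = 32/5 = 6.4
  s[A,B] = ((-1)·(-3.5) + (1)·(1.5) + (-3)·(-0.5) + (1)·(-1.5) + (4)·(0.5) + (-2)·(3.5)) / 5 = 0/5 = 0
  s[B,B] = ((-3.5)·(-3.5) + (1.5)·(1.5) + (-0.5)·(-0.5) + (-1.5)·(-1.5) + (0.5)·(0.5) + (3.5)·(3.5)) / 5 = 29.5/5 = 5.9
  Sample standard deviations s_i = √(s[i,i]):
  s(A) = √(6.4) = 2.5298
  s(B) = √(5.9) = 2.429

Step 3 — r_{ij} = s_{ij} / (s_i · s_j):
  r[A,A] = 1 (diagonal).
  r[A,B] = 0 / (2.5298 · 2.429) = 0 / 6.1449 = 0
  r[B,B] = 1 (diagonal).

R is symmetric with unit diagonal. Assembling:

R = [[1, 0],
 [0, 1]]


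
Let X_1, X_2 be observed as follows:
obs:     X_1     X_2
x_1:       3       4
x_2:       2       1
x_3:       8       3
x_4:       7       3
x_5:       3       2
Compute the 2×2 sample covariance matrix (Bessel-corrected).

Step 1 — column means:
  mean(X_1) = (3 + 2 + 8 + 7 + 3) / 5 = 23/5 = 4.6
  mean(X_2) = (4 + 1 + 3 + 3 + 2) / 5 = 13/5 = 2.6

Step 2 — sample covariance S[i,j] = (1/(n-1)) · Σ_k (x_{k,i} - mean_i) · (x_{k,j} - mean_j), with n-1 = 4.
  S[X_1,X_1] = ((-1.6)·(-1.6) + (-2.6)·(-2.6) + (3.4)·(3.4) + (2.4)·(2.4) + (-1.6)·(-1.6)) / 4 = 29.2/4 = 7.3
  S[X_1,X_2] = ((-1.6)·(1.4) + (-2.6)·(-1.6) + (3.4)·(0.4) + (2.4)·(0.4) + (-1.6)·(-0.6)) / 4 = 5.2/4 = 1.3
  S[X_2,X_2] = ((1.4)·(1.4) + (-1.6)·(-1.6) + (0.4)·(0.4) + (0.4)·(0.4) + (-0.6)·(-0.6)) / 4 = 5.2/4 = 1.3

S is symmetric (S[j,i] = S[i,j]). Assembling:

S = [[7.3, 1.3],
 [1.3, 1.3]]


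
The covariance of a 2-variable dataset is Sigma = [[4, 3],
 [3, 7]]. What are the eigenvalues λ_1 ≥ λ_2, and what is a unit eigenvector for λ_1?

Step 1 — characteristic polynomial of 2×2 Sigma:
  det(Sigma - λI) = λ² - trace · λ + det = 0.
  trace = 4 + 7 = 11, det = 4·7 - (3)² = 19.
Step 2 — discriminant:
  Δ = trace² - 4·det = 121 - 76 = 45.
Step 3 — eigenvalues:
  λ = (trace ± √Δ)/2 = (11 ± 6.7082)/2,
  λ_1 = 8.8541,  λ_2 = 2.1459.

Step 4 — unit eigenvector for λ_1: solve (Sigma - λ_1 I)v = 0. First row:
  (4 - 8.8541)·v_x + (3)·v_y = 0, i.e. (-4.8541)·v_x + (3)·v_y = 0,
  so v ∝ (b, λ_1 - a) = (3, 4.8541) = u.
  ||u|| = √((3)² + (4.8541)²) = √(32.5623) ≈ 5.7063,
  v_1 = u/||u|| ≈ (0.5257, 0.8507) (||v_1|| = 1).

λ_1 = 8.8541,  λ_2 = 2.1459;  v_1 ≈ (0.5257, 0.8507)


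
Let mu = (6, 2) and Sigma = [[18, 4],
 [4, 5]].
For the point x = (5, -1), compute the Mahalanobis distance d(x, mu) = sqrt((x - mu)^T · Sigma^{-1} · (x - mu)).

Step 1 — centre the observation: (x - mu) = (-1, -3).

Step 2 — invert Sigma. det(Sigma) = 18·5 - (4)² = 74.
  Sigma^{-1} = (1/det) · [[d, -b], [-b, a]] = [[0.0676, -0.0541],
 [-0.0541, 0.2432]].

Step 3 — form the quadratic (x - mu)^T · Sigma^{-1} · (x - mu):
  Sigma^{-1} · (x - mu) = (0.0946, -0.6757).
  (x - mu)^T · [Sigma^{-1} · (x - mu)] = (-1)·(0.0946) + (-3)·(-0.6757) = 1.9324.

Step 4 — take square root: d = √(1.9324) ≈ 1.3901.

d(x, mu) = √(1.9324) ≈ 1.3901


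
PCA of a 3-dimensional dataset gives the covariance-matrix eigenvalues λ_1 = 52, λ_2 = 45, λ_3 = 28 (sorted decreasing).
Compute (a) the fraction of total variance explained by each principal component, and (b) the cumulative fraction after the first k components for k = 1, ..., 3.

Step 1 — total variance = trace(Sigma) = Σ λ_i = 52 + 45 + 28 = 125.

Step 2 — fraction explained by component i = λ_i / Σ λ:
  PC1: 52/125 = 0.416
  PC2: 45/125 = 0.36
  PC3: 28/125 = 0.224

Step 3 — cumulative fraction after k components = (λ_1 + ... + λ_k) / Σ λ:
  k = 1: 52/125 = 0.416
  k = 2: (52 + 45)/125 = 97/125 = 0.776
  k = 3: (52 + 45 + 28)/125 = 125/125 = 1

Summary (fraction, with percent):

explained: PC1 0.416 (41.6%), PC2 0.36 (36%), PC3 0.224 (22.4%);  cumulative: 0.416, 0.776, 1


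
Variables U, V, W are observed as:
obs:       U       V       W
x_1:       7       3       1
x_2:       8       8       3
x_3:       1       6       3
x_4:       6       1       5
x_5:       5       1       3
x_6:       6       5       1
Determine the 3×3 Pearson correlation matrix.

Step 1 — column means:
  mean(U) = (7 + 8 + 1 + 6 + 5 + 6) / 6 = 33/6 = 5.5
  mean(V) = (3 + 8 + 6 + 1 + 1 + 5) / 6 = 24/6 = 4
  mean(W) = (1 + 3 + 3 + 5 + 3 + 1) / 6 = 16/6 = 2.6667

Step 2 — sample variances and covariances s[i,j] = (1/(n-1)) · Σ_k (x_{k,i} - mean_i) · (x_{k,j} - mean_j), with n-1 = 5:
  s[U,U] = ((1.5)·(1.5) + (2.5)·(2.5) + (-4.5)·(-4.5) + (0.5)·(0.5) + (-0.5)·(-0.5) + (0.5)·(0.5)) / 5 = 29.5/5 = 5.9
  s[U,V] = ((1.5)·(-1) + (2.5)·(4) + (-4.5)·(2) + (0.5)·(-3) + (-0.5)·(-3) + (0.5)·(1)) / 5 = 0/5 = 0
  s[U,W] = ((1.5)·(-1.6667) + (2.5)·(0.3333) + (-4.5)·(0.3333) + (0.5)·(2.3333) + (-0.5)·(0.3333) + (0.5)·(-1.6667)) / 5 = -3/5 = -0.6
  s[V,V] = ((-1)·(-1) + (4)·(4) + (2)·(2) + (-3)·(-3) + (-3)·(-3) + (1)·(1)) / 5 = 40/5 = 8
  s[V,W] = ((-1)·(-1.6667) + (4)·(0.3333) + (2)·(0.3333) + (-3)·(2.3333) + (-3)·(0.3333) + (1)·(-1.6667)) / 5 = -6/5 = -1.2
  s[W,W] = ((-1.6667)·(-1.6667) + (0.3333)·(0.3333) + (0.3333)·(0.3333) + (2.3333)·(2.3333) + (0.3333)·(0.3333) + (-1.6667)·(-1.6667)) / 5 = 11.3333/5 = 2.2667
  Sample standard deviations s_i = √(s[i,i]):
  s(U) = √(5.9) = 2.429
  s(V) = √(8) = 2.8284
  s(W) = √(2.2667) = 1.5055

Step 3 — r_{ij} = s_{ij} / (s_i · s_j):
  r[U,U] = 1 (diagonal).
  r[U,V] = 0 / (2.429 · 2.8284) = 0 / 6.8702 = 0
  r[U,W] = -0.6 / (2.429 · 1.5055) = -0.6 / 3.657 = -0.1641
  r[V,V] = 1 (diagonal).
  r[V,W] = -1.2 / (2.8284 · 1.5055) = -1.2 / 4.2583 = -0.2818
  r[W,W] = 1 (diagonal).

R is symmetric with unit diagonal. Assembling:

R = [[1, 0, -0.1641],
 [0, 1, -0.2818],
 [-0.1641, -0.2818, 1]]


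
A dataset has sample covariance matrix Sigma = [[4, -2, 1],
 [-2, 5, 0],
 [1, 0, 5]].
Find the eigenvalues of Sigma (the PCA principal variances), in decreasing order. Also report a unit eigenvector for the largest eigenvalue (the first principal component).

Step 1 — characteristic polynomial p(λ) = det(λI - Sigma) = λ³ - tr·λ² + c_1·λ - det, where tr = trace, c_1 = sum of the principal 2×2 minors, det = det(Sigma):
  tr = 4 + 5 + 5 = 14,
  c_1 = (4·5 - (-2)²) + (4·5 - (1)²) + (5·5 - (0)²) = 16 + 19 + 25 = 60,
  det = 4·(5·5 - (0)²) - (-2)·((-2)·5 - (0)·(1)) + (1)·((-2)·(0) - 5·(1)) = 4·(25) - (-2)·(-10) + (1)·(-5) = 75.
  So p(λ) = λ³ - 14λ² + 60λ - 75.
Step 2 — look for an integer root (rational root theorem: any rational root is an integer divisor of 75). Testing λ = 5:
  p(5) = 125 - 350 + 300 - 75 = 0  ✓
  Dividing out (λ - 5): p(λ) = (λ - 5)(λ² - 9λ + 15).
Step 3 — remaining eigenvalues from the quadratic λ² - 9λ + 15 = 0:
  Δ = 9² - 4·15 = 81 - 60 = 21,  λ = (9 ± √21)/2 = (9 ± 4.5826)/2 ≈ 6.7913 or 2.2087.
  Sorted: λ_1 = 6.7913,  λ_2 = 5,  λ_3 = 2.2087  (check: sum = 14 = tr ✓).

Step 4 — unit eigenvector for λ_1 ≈ 6.7913: v spans the null space of (Sigma - λ_1 I), whose rows are
  r_1 = (-2.7913, -2, 1),  r_2 = (-2, -1.7913, 0),  r_3 = (1, 0, -1.7913).
  v is orthogonal to every row, so take v ∝ r_1 × r_2 = ((-2)·(0) - (1)·(-1.7913), (1)·(-2) - (-2.7913)·(0), (-2.7913)·(-1.7913) - (-2)·(-2)) ≈ (1.7913, -2, 1).
  Let u = (1.7913, -2, 1).
  ||u|| = √((1.7913)² + (-2)² + (1)²) = √(8.2087) ≈ 2.8651,  v_1 = u/||u|| ≈ (0.6252, -0.6981, 0.349) (||v_1|| = 1).

λ_1 = 6.7913,  λ_2 = 5,  λ_3 = 2.2087;  v_1 ≈ (0.6252, -0.6981, 0.349)


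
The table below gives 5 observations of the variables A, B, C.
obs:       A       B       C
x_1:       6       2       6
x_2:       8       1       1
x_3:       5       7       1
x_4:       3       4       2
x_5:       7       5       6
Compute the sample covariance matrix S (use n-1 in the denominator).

Step 1 — column means:
  mean(A) = (6 + 8 + 5 + 3 + 7) / 5 = 29/5 = 5.8
  mean(B) = (2 + 1 + 7 + 4 + 5) / 5 = 19/5 = 3.8
  mean(C) = (6 + 1 + 1 + 2 + 6) / 5 = 16/5 = 3.2

Step 2 — sample covariance S[i,j] = (1/(n-1)) · Σ_k (x_{k,i} - mean_i) · (x_{k,j} - mean_j), with n-1 = 4.
  S[A,A] = ((0.2)·(0.2) + (2.2)·(2.2) + (-0.8)·(-0.8) + (-2.8)·(-2.8) + (1.2)·(1.2)) / 4 = 14.8/4 = 3.7
  S[A,B] = ((0.2)·(-1.8) + (2.2)·(-2.8) + (-0.8)·(3.2) + (-2.8)·(0.2) + (1.2)·(1.2)) / 4 = -8.2/4 = -2.05
  S[A,C] = ((0.2)·(2.8) + (2.2)·(-2.2) + (-0.8)·(-2.2) + (-2.8)·(-1.2) + (1.2)·(2.8)) / 4 = 4.2/4 = 1.05
  S[B,B] = ((-1.8)·(-1.8) + (-2.8)·(-2.8) + (3.2)·(3.2) + (0.2)·(0.2) + (1.2)·(1.2)) / 4 = 22.8/4 = 5.7
  S[B,C] = ((-1.8)·(2.8) + (-2.8)·(-2.2) + (3.2)·(-2.2) + (0.2)·(-1.2) + (1.2)·(2.8)) / 4 = -2.8/4 = -0.7
  S[C,C] = ((2.8)·(2.8) + (-2.2)·(-2.2) + (-2.2)·(-2.2) + (-1.2)·(-1.2) + (2.8)·(2.8)) / 4 = 26.8/4 = 6.7

S is symmetric (S[j,i] = S[i,j]). Assembling:

S = [[3.7, -2.05, 1.05],
 [-2.05, 5.7, -0.7],
 [1.05, -0.7, 6.7]]


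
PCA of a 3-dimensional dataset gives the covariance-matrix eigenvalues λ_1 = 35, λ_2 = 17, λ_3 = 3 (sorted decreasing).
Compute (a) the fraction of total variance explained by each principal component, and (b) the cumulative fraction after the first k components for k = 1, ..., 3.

Step 1 — total variance = trace(Sigma) = Σ λ_i = 35 + 17 + 3 = 55.

Step 2 — fraction explained by component i = λ_i / Σ λ:
  PC1: 35/55 = 0.6364
  PC2: 17/55 = 0.3091
  PC3: 3/55 = 0.0545

Step 3 — cumulative fraction after k components = (λ_1 + ... + λ_k) / Σ λ:
  k = 1: 35/55 = 0.6364
  k = 2: (35 + 17)/55 = 52/55 = 0.9455
  k = 3: (35 + 17 + 3)/55 = 55/55 = 1

Summary (fraction, with percent):

explained: PC1 0.6364 (63.64%), PC2 0.3091 (30.91%), PC3 0.0545 (5.45%);  cumulative: 0.6364, 0.9455, 1


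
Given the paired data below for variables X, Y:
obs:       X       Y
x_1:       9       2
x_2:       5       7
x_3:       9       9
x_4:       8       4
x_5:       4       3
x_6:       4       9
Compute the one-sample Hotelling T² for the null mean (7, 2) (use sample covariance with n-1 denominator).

Step 1 — sample mean vector:
  mean(X) = (9 + 5 + 9 + 8 + 4 + 4) / 6 = 39/6 = 6.5
  mean(Y) = (2 + 7 + 9 + 4 + 3 + 9) / 6 = 34/6 = 5.6667
  x̄ = (6.5, 5.6667),  deviation x̄ - mu_0 = (6.5, 5.6667) - (7, 2) = (-0.5, 3.6667).

Step 2 — sample covariance matrix, S[i,j] = (1/(n-1)) · Σ_k (x_{k,i} - mean_i) · (x_{k,j} - mean_j), divisor n-1 = 5:
  S[X,X] = ((2.5)·(2.5) + (-1.5)·(-1.5) + (2.5)·(2.5) + (1.5)·(1.5) + (-2.5)·(-2.5) + (-2.5)·(-2.5)) / 5 = 29.5/5 = 5.9
  S[X,Y] = ((2.5)·(-3.6667) + (-1.5)·(1.3333) + (2.5)·(3.3333) + (1.5)·(-1.6667) + (-2.5)·(-2.6667) + (-2.5)·(3.3333)) / 5 = -7/5 = -1.4
  S[Y,Y] = ((-3.6667)·(-3.6667) + (1.3333)·(1.3333) + (3.3333)·(3.3333) + (-1.6667)·(-1.6667) + (-2.6667)·(-2.6667) + (3.3333)·(3.3333)) / 5 = 47.3333/5 = 9.4667
  S = [[5.9, -1.4],
 [-1.4, 9.4667]].

Step 3 — invert S. det(S) = 5.9·9.4667 - (-1.4)² = 53.8933.
  S^{-1} = (1/det) · [[d, -b], [-b, a]] = [[0.1757, 0.026],
 [0.026, 0.1095]].

Step 4 — quadratic form (x̄ - mu_0)^T · S^{-1} · (x̄ - mu_0):
  S^{-1} · (x̄ - mu_0) = (0.0074, 0.3884),
  (x̄ - mu_0)^T · [...] = (-0.5)·(0.0074) + (3.6667)·(0.3884) = 1.4205.

Step 5 — scale by n: T² = 6 · 1.4205 = 8.523.

T² ≈ 8.523


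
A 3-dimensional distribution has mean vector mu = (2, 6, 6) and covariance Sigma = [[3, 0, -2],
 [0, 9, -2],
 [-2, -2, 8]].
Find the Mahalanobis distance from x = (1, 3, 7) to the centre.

Step 1 — centre the observation: (x - mu) = (-1, -3, 1).

Step 2 — invert Sigma (cofactor / det for 3×3, or solve directly):
  Sigma^{-1} = [[0.4048, 0.0238, 0.1071],
 [0.0238, 0.119, 0.0357],
 [0.1071, 0.0357, 0.1607]].

Step 3 — form the quadratic (x - mu)^T · Sigma^{-1} · (x - mu):
  Sigma^{-1} · (x - mu) = (-0.369, -0.3452, -0.0536).
  (x - mu)^T · [Sigma^{-1} · (x - mu)] = (-1)·(-0.369) + (-3)·(-0.3452) + (1)·(-0.0536) = 1.3512.

Step 4 — take square root: d = √(1.3512) ≈ 1.1624.

d(x, mu) = √(1.3512) ≈ 1.1624


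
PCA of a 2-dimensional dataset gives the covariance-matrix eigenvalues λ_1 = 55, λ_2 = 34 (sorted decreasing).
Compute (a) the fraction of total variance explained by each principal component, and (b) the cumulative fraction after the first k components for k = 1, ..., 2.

Step 1 — total variance = trace(Sigma) = Σ λ_i = 55 + 34 = 89.

Step 2 — fraction explained by component i = λ_i / Σ λ:
  PC1: 55/89 = 0.618
  PC2: 34/89 = 0.382

Step 3 — cumulative fraction after k components = (λ_1 + ... + λ_k) / Σ λ:
  k = 1: 55/89 = 0.618
  k = 2: (55 + 34)/89 = 89/89 = 1

Summary (fraction, with percent):

explained: PC1 0.618 (61.8%), PC2 0.382 (38.2%);  cumulative: 0.618, 1


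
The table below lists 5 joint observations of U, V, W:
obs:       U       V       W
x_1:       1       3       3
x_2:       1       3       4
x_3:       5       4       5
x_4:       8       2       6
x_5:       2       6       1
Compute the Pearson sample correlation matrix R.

Step 1 — column means:
  mean(U) = (1 + 1 + 5 + 8 + 2) / 5 = 17/5 = 3.4
  mean(V) = (3 + 3 + 4 + 2 + 6) / 5 = 18/5 = 3.6
  mean(W) = (3 + 4 + 5 + 6 + 1) / 5 = 19/5 = 3.8

Step 2 — sample variances and covariances s[i,j] = (1/(n-1)) · Σ_k (x_{k,i} - mean_i) · (x_{k,j} - mean_j), with n-1 = 4:
  s[U,U] = ((-2.4)·(-2.4) + (-2.4)·(-2.4) + (1.6)·(1.6) + (4.6)·(4.6) + (-1.4)·(-1.4)) / 4 = 37.2/4 = 9.3
  s[U,V] = ((-2.4)·(-0.6) + (-2.4)·(-0.6) + (1.6)·(0.4) + (4.6)·(-1.6) + (-1.4)·(2.4)) / 4 = -7.2/4 = -1.8
  s[U,W] = ((-2.4)·(-0.8) + (-2.4)·(0.2) + (1.6)·(1.2) + (4.6)·(2.2) + (-1.4)·(-2.8)) / 4 = 17.4/4 = 4.35
  s[V,V] = ((-0.6)·(-0.6) + (-0.6)·(-0.6) + (0.4)·(0.4) + (-1.6)·(-1.6) + (2.4)·(2.4)) / 4 = 9.2/4 = 2.3
  s[V,W] = ((-0.6)·(-0.8) + (-0.6)·(0.2) + (0.4)·(1.2) + (-1.6)·(2.2) + (2.4)·(-2.8)) / 4 = -9.4/4 = -2.35
  s[W,W] = ((-0.8)·(-0.8) + (0.2)·(0.2) + (1.2)·(1.2) + (2.2)·(2.2) + (-2.8)·(-2.8)) / 4 = 14.8/4 = 3.7
  Sample standard deviations s_i = √(s[i,i]):
  s(U) = √(9.3) = 3.0496
  s(V) = √(2.3) = 1.5166
  s(W) = √(3.7) = 1.9235

Step 3 — r_{ij} = s_{ij} / (s_i · s_j):
  r[U,U] = 1 (diagonal).
  r[U,V] = -1.8 / (3.0496 · 1.5166) = -1.8 / 4.6249 = -0.3892
  r[U,W] = 4.35 / (3.0496 · 1.9235) = 4.35 / 5.866 = 0.7416
  r[V,V] = 1 (diagonal).
  r[V,W] = -2.35 / (1.5166 · 1.9235) = -2.35 / 2.9172 = -0.8056
  r[W,W] = 1 (diagonal).

R is symmetric with unit diagonal. Assembling:

R = [[1, -0.3892, 0.7416],
 [-0.3892, 1, -0.8056],
 [0.7416, -0.8056, 1]]


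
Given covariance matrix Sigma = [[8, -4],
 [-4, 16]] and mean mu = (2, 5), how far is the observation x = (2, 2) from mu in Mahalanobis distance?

Step 1 — centre the observation: (x - mu) = (0, -3).

Step 2 — invert Sigma. det(Sigma) = 8·16 - (-4)² = 112.
  Sigma^{-1} = (1/det) · [[d, -b], [-b, a]] = [[0.1429, 0.0357],
 [0.0357, 0.0714]].

Step 3 — form the quadratic (x - mu)^T · Sigma^{-1} · (x - mu):
  Sigma^{-1} · (x - mu) = (-0.1071, -0.2143).
  (x - mu)^T · [Sigma^{-1} · (x - mu)] = (0)·(-0.1071) + (-3)·(-0.2143) = 0.6429.

Step 4 — take square root: d = √(0.6429) ≈ 0.8018.

d(x, mu) = √(0.6429) ≈ 0.8018


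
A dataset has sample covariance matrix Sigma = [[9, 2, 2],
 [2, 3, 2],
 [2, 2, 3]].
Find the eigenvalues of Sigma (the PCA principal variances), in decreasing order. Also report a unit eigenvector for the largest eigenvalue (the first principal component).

Step 1 — characteristic polynomial p(λ) = det(λI - Sigma) = λ³ - tr·λ² + c_1·λ - det, where tr = trace, c_1 = sum of the principal 2×2 minors, det = det(Sigma):
  tr = 9 + 3 + 3 = 15,
  c_1 = (9·3 - (2)²) + (9·3 - (2)²) + (3·3 - (2)²) = 23 + 23 + 5 = 51,
  det = 9·(3·3 - (2)²) - (2)·((2)·3 - (2)·(2)) + (2)·((2)·(2) - 3·(2)) = 9·(5) - (2)·(2) + (2)·(-2) = 37.
  So p(λ) = λ³ - 15λ² + 51λ - 37.
Step 2 — look for an integer root (rational root theorem: any rational root is an integer divisor of 37). Testing λ = 1:
  p(1) = 1 - 15 + 51 - 37 = 0  ✓
  Dividing out (λ - 1): p(λ) = (λ - 1)(λ² - 14λ + 37).
Step 3 — remaining eigenvalues from the quadratic λ² - 14λ + 37 = 0:
  Δ = 14² - 4·37 = 196 - 148 = 48,  λ = (14 ± √48)/2 = (14 ± 6.9282)/2 ≈ 10.4641 or 3.5359.
  Sorted: λ_1 = 10.4641,  λ_2 = 3.5359,  λ_3 = 1  (check: sum = 15 = tr ✓).

Step 4 — unit eigenvector for λ_1 ≈ 10.4641: v spans the null space of (Sigma - λ_1 I), whose rows are
  r_1 = (-1.4641, 2, 2),  r_2 = (2, -7.4641, 2),  r_3 = (2, 2, -7.4641).
  v is orthogonal to every row, so take v ∝ r_1 × r_2 = ((2)·(2) - (2)·(-7.4641), (2)·(2) - (-1.4641)·(2), (-1.4641)·(-7.4641) - (2)·(2)) ≈ (18.9282, 6.9282, 6.9282).
  Let u = (18.9282, 6.9282, 6.9282).
  ||u|| = √((18.9282)² + (6.9282)² + (6.9282)²) = √(454.2769) ≈ 21.3138,  v_1 = u/||u|| ≈ (0.8881, 0.3251, 0.3251) (||v_1|| = 1).

λ_1 = 10.4641,  λ_2 = 3.5359,  λ_3 = 1;  v_1 ≈ (0.8881, 0.3251, 0.3251)


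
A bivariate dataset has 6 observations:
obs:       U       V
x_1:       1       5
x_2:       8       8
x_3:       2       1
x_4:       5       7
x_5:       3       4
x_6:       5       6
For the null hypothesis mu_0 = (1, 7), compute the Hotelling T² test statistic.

Step 1 — sample mean vector:
  mean(U) = (1 + 8 + 2 + 5 + 3 + 5) / 6 = 24/6 = 4
  mean(V) = (5 + 8 + 1 + 7 + 4 + 6) / 6 = 31/6 = 5.1667
  x̄ = (4, 5.1667),  deviation x̄ - mu_0 = (4, 5.1667) - (1, 7) = (3, -1.8333).

Step 2 — sample covariance matrix, S[i,j] = (1/(n-1)) · Σ_k (x_{k,i} - mean_i) · (x_{k,j} - mean_j), divisor n-1 = 5:
  S[U,U] = ((-3)·(-3) + (4)·(4) + (-2)·(-2) + (1)·(1) + (-1)·(-1) + (1)·(1)) / 5 = 32/5 = 6.4
  S[U,V] = ((-3)·(-0.1667) + (4)·(2.8333) + (-2)·(-4.1667) + (1)·(1.8333) + (-1)·(-1.1667) + (1)·(0.8333)) / 5 = 24/5 = 4.8
  S[V,V] = ((-0.1667)·(-0.1667) + (2.8333)·(2.8333) + (-4.1667)·(-4.1667) + (1.8333)·(1.8333) + (-1.1667)·(-1.1667) + (0.8333)·(0.8333)) / 5 = 30.8333/5 = 6.1667
  S = [[6.4, 4.8],
 [4.8, 6.1667]].

Step 3 — invert S. det(S) = 6.4·6.1667 - (4.8)² = 16.4267.
  S^{-1} = (1/det) · [[d, -b], [-b, a]] = [[0.3754, -0.2922],
 [-0.2922, 0.3896]].

Step 4 — quadratic form (x̄ - mu_0)^T · S^{-1} · (x̄ - mu_0):
  S^{-1} · (x̄ - mu_0) = (1.6619, -1.5909),
  (x̄ - mu_0)^T · [...] = (3)·(1.6619) + (-1.8333)·(-1.5909) = 7.9025.

Step 5 — scale by n: T² = 6 · 7.9025 = 47.4148.

T² ≈ 47.4148


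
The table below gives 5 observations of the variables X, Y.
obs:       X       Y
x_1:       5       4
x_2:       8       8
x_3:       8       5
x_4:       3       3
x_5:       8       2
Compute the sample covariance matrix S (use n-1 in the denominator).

Step 1 — column means:
  mean(X) = (5 + 8 + 8 + 3 + 8) / 5 = 32/5 = 6.4
  mean(Y) = (4 + 8 + 5 + 3 + 2) / 5 = 22/5 = 4.4

Step 2 — sample covariance S[i,j] = (1/(n-1)) · Σ_k (x_{k,i} - mean_i) · (x_{k,j} - mean_j), with n-1 = 4.
  S[X,X] = ((-1.4)·(-1.4) + (1.6)·(1.6) + (1.6)·(1.6) + (-3.4)·(-3.4) + (1.6)·(1.6)) / 4 = 21.2/4 = 5.3
  S[X,Y] = ((-1.4)·(-0.4) + (1.6)·(3.6) + (1.6)·(0.6) + (-3.4)·(-1.4) + (1.6)·(-2.4)) / 4 = 8.2/4 = 2.05
  S[Y,Y] = ((-0.4)·(-0.4) + (3.6)·(3.6) + (0.6)·(0.6) + (-1.4)·(-1.4) + (-2.4)·(-2.4)) / 4 = 21.2/4 = 5.3

S is symmetric (S[j,i] = S[i,j]). Assembling:

S = [[5.3, 2.05],
 [2.05, 5.3]]


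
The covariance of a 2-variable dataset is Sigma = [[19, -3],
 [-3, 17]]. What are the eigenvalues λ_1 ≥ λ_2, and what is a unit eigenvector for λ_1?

Step 1 — characteristic polynomial of 2×2 Sigma:
  det(Sigma - λI) = λ² - trace · λ + det = 0.
  trace = 19 + 17 = 36, det = 19·17 - (-3)² = 314.
Step 2 — discriminant:
  Δ = trace² - 4·det = 1296 - 1256 = 40.
Step 3 — eigenvalues:
  λ = (trace ± √Δ)/2 = (36 ± 6.3246)/2,
  λ_1 = 21.1623,  λ_2 = 14.8377.

Step 4 — unit eigenvector for λ_1: solve (Sigma - λ_1 I)v = 0. First row:
  (19 - 21.1623)·v_x + (-3)·v_y = 0, i.e. (-2.1623)·v_x + (-3)·v_y = 0,
  so v ∝ (b, λ_1 - a) = (-3, 2.1623); multiply by -1 so the first entry is positive: u = (3, -2.1623).
  ||u|| = √((3)² + (-2.1623)²) = √(13.6754) ≈ 3.698,
  v_1 = u/||u|| ≈ (0.8112, -0.5847) (||v_1|| = 1).

λ_1 = 21.1623,  λ_2 = 14.8377;  v_1 ≈ (0.8112, -0.5847)


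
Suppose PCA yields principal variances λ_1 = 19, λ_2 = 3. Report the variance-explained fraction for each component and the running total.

Step 1 — total variance = trace(Sigma) = Σ λ_i = 19 + 3 = 22.

Step 2 — fraction explained by component i = λ_i / Σ λ:
  PC1: 19/22 = 0.8636
  PC2: 3/22 = 0.1364

Step 3 — cumulative fraction after k components = (λ_1 + ... + λ_k) / Σ λ:
  k = 1: 19/22 = 0.8636
  k = 2: (19 + 3)/22 = 22/22 = 1

Summary (fraction, with percent):

explained: PC1 0.8636 (86.36%), PC2 0.1364 (13.64%);  cumulative: 0.8636, 1


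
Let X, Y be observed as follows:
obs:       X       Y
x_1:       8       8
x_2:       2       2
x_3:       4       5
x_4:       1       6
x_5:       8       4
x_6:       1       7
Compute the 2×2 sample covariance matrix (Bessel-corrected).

Step 1 — column means:
  mean(X) = (8 + 2 + 4 + 1 + 8 + 1) / 6 = 24/6 = 4
  mean(Y) = (8 + 2 + 5 + 6 + 4 + 7) / 6 = 32/6 = 5.3333

Step 2 — sample covariance S[i,j] = (1/(n-1)) · Σ_k (x_{k,i} - mean_i) · (x_{k,j} - mean_j), with n-1 = 5.
  S[X,X] = ((4)·(4) + (-2)·(-2) + (0)·(0) + (-3)·(-3) + (4)·(4) + (-3)·(-3)) / 5 = 54/5 = 10.8
  S[X,Y] = ((4)·(2.6667) + (-2)·(-3.3333) + (0)·(-0.3333) + (-3)·(0.6667) + (4)·(-1.3333) + (-3)·(1.6667)) / 5 = 5/5 = 1
  S[Y,Y] = ((2.6667)·(2.6667) + (-3.3333)·(-3.3333) + (-0.3333)·(-0.3333) + (0.6667)·(0.6667) + (-1.3333)·(-1.3333) + (1.6667)·(1.6667)) / 5 = 23.3333/5 = 4.6667

S is symmetric (S[j,i] = S[i,j]). Assembling:

S = [[10.8, 1],
 [1, 4.6667]]


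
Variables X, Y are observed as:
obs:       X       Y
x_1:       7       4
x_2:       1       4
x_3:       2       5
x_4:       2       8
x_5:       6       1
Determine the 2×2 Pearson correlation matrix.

Step 1 — column means:
  mean(X) = (7 + 1 + 2 + 2 + 6) / 5 = 18/5 = 3.6
  mean(Y) = (4 + 4 + 5 + 8 + 1) / 5 = 22/5 = 4.4

Step 2 — sample variances and covariances s[i,j] = (1/(n-1)) · Σ_k (x_{k,i} - mean_i) · (x_{k,j} - mean_j), with n-1 = 4:
  s[X,X] = ((3.4)·(3.4) + (-2.6)·(-2.6) + (-1.6)·(-1.6) + (-1.6)·(-1.6) + (2.4)·(2.4)) / 4 = 29.2/4 = 7.3
  s[X,Y] = ((3.4)·(-0.4) + (-2.6)·(-0.4) + (-1.6)·(0.6) + (-1.6)·(3.6) + (2.4)·(-3.4)) / 4 = -15.2/4 = -3.8
  s[Y,Y] = ((-0.4)·(-0.4) + (-0.4)·(-0.4) + (0.6)·(0.6) + (3.6)·(3.6) + (-3.4)·(-3.4)) / 4 = 25.2/4 = 6.3
  Sample standard deviations s_i = √(s[i,i]):
  s(X) = √(7.3) = 2.7019
  s(Y) = √(6.3) = 2.51

Step 3 — r_{ij} = s_{ij} / (s_i · s_j):
  r[X,X] = 1 (diagonal).
  r[X,Y] = -3.8 / (2.7019 · 2.51) = -3.8 / 6.7816 = -0.5603
  r[Y,Y] = 1 (diagonal).

R is symmetric with unit diagonal. Assembling:

R = [[1, -0.5603],
 [-0.5603, 1]]


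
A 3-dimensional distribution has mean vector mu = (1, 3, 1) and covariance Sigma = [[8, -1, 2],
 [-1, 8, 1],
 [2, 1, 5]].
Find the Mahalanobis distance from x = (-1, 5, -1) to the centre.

Step 1 — centre the observation: (x - mu) = (-2, 2, -2).

Step 2 — invert Sigma (cofactor / det for 3×3, or solve directly):
  Sigma^{-1} = [[0.1439, 0.0258, -0.0627],
 [0.0258, 0.1328, -0.0369],
 [-0.0627, -0.0369, 0.2325]].

Step 3 — form the quadratic (x - mu)^T · Sigma^{-1} · (x - mu):
  Sigma^{-1} · (x - mu) = (-0.1107, 0.2878, -0.4133).
  (x - mu)^T · [Sigma^{-1} · (x - mu)] = (-2)·(-0.1107) + (2)·(0.2878) + (-2)·(-0.4133) = 1.6236.

Step 4 — take square root: d = √(1.6236) ≈ 1.2742.

d(x, mu) = √(1.6236) ≈ 1.2742


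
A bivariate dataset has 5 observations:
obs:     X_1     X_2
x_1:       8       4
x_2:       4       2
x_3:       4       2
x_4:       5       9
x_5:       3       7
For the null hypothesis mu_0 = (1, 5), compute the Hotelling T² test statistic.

Step 1 — sample mean vector:
  mean(X_1) = (8 + 4 + 4 + 5 + 3) / 5 = 24/5 = 4.8
  mean(X_2) = (4 + 2 + 2 + 9 + 7) / 5 = 24/5 = 4.8
  x̄ = (4.8, 4.8),  deviation x̄ - mu_0 = (4.8, 4.8) - (1, 5) = (3.8, -0.2).

Step 2 — sample covariance matrix, S[i,j] = (1/(n-1)) · Σ_k (x_{k,i} - mean_i) · (x_{k,j} - mean_j), divisor n-1 = 4:
  S[X_1,X_1] = ((3.2)·(3.2) + (-0.8)·(-0.8) + (-0.8)·(-0.8) + (0.2)·(0.2) + (-1.8)·(-1.8)) / 4 = 14.8/4 = 3.7
  S[X_1,X_2] = ((3.2)·(-0.8) + (-0.8)·(-2.8) + (-0.8)·(-2.8) + (0.2)·(4.2) + (-1.8)·(2.2)) / 4 = -1.2/4 = -0.3
  S[X_2,X_2] = ((-0.8)·(-0.8) + (-2.8)·(-2.8) + (-2.8)·(-2.8) + (4.2)·(4.2) + (2.2)·(2.2)) / 4 = 38.8/4 = 9.7
  S = [[3.7, -0.3],
 [-0.3, 9.7]].

Step 3 — invert S. det(S) = 3.7·9.7 - (-0.3)² = 35.8.
  S^{-1} = (1/det) · [[d, -b], [-b, a]] = [[0.2709, 0.0084],
 [0.0084, 0.1034]].

Step 4 — quadratic form (x̄ - mu_0)^T · S^{-1} · (x̄ - mu_0):
  S^{-1} · (x̄ - mu_0) = (1.0279, 0.0112),
  (x̄ - mu_0)^T · [...] = (3.8)·(1.0279) + (-0.2)·(0.0112) = 3.9039.

Step 5 — scale by n: T² = 5 · 3.9039 = 19.5196.

T² ≈ 19.5196


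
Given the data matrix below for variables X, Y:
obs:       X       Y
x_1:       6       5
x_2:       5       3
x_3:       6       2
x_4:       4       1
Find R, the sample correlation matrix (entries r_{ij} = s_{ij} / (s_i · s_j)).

Step 1 — column means:
  mean(X) = (6 + 5 + 6 + 4) / 4 = 21/4 = 5.25
  mean(Y) = (5 + 3 + 2 + 1) / 4 = 11/4 = 2.75

Step 2 — sample variances and covariances s[i,j] = (1/(n-1)) · Σ_k (x_{k,i} - mean_i) · (x_{k,j} - mean_j), with n-1 = 3:
  s[X,X] = ((0.75)·(0.75) + (-0.25)·(-0.25) + (0.75)·(0.75) + (-1.25)·(-1.25)) / 3 = 2.75/3 = 0.9167
  s[X,Y] = ((0.75)·(2.25) + (-0.25)·(0.25) + (0.75)·(-0.75) + (-1.25)·(-1.75)) / 3 = 3.25/3 = 1.0833
  s[Y,Y] = ((2.25)·(2.25) + (0.25)·(0.25) + (-0.75)·(-0.75) + (-1.75)·(-1.75)) / 3 = 8.75/3 = 2.9167
  Sample standard deviations s_i = √(s[i,i]):
  s(X) = √(0.9167) = 0.9574
  s(Y) = √(2.9167) = 1.7078

Step 3 — r_{ij} = s_{ij} / (s_i · s_j):
  r[X,X] = 1 (diagonal).
  r[X,Y] = 1.0833 / (0.9574 · 1.7078) = 1.0833 / 1.6351 = 0.6625
  r[Y,Y] = 1 (diagonal).

R is symmetric with unit diagonal. Assembling:

R = [[1, 0.6625],
 [0.6625, 1]]


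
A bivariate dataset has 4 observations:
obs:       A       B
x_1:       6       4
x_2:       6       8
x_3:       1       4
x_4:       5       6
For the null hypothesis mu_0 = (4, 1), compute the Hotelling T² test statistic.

Step 1 — sample mean vector:
  mean(A) = (6 + 6 + 1 + 5) / 4 = 18/4 = 4.5
  mean(B) = (4 + 8 + 4 + 6) / 4 = 22/4 = 5.5
  x̄ = (4.5, 5.5),  deviation x̄ - mu_0 = (4.5, 5.5) - (4, 1) = (0.5, 4.5).

Step 2 — sample covariance matrix, S[i,j] = (1/(n-1)) · Σ_k (x_{k,i} - mean_i) · (x_{k,j} - mean_j), divisor n-1 = 3:
  S[A,A] = ((1.5)·(1.5) + (1.5)·(1.5) + (-3.5)·(-3.5) + (0.5)·(0.5)) / 3 = 17/3 = 5.6667
  S[A,B] = ((1.5)·(-1.5) + (1.5)·(2.5) + (-3.5)·(-1.5) + (0.5)·(0.5)) / 3 = 7/3 = 2.3333
  S[B,B] = ((-1.5)·(-1.5) + (2.5)·(2.5) + (-1.5)·(-1.5) + (0.5)·(0.5)) / 3 = 11/3 = 3.6667
  S = [[5.6667, 2.3333],
 [2.3333, 3.6667]].

Step 3 — invert S. det(S) = 5.6667·3.6667 - (2.3333)² = 15.3333.
  S^{-1} = (1/det) · [[d, -b], [-b, a]] = [[0.2391, -0.1522],
 [-0.1522, 0.3696]].

Step 4 — quadratic form (x̄ - mu_0)^T · S^{-1} · (x̄ - mu_0):
  S^{-1} · (x̄ - mu_0) = (-0.5652, 1.587),
  (x̄ - mu_0)^T · [...] = (0.5)·(-0.5652) + (4.5)·(1.587) = 6.8587.

Step 5 — scale by n: T² = 4 · 6.8587 = 27.4348.

T² ≈ 27.4348


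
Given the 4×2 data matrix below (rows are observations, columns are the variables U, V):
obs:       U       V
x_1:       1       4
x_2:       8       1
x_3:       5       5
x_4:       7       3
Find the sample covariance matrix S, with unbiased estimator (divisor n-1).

Step 1 — column means:
  mean(U) = (1 + 8 + 5 + 7) / 4 = 21/4 = 5.25
  mean(V) = (4 + 1 + 5 + 3) / 4 = 13/4 = 3.25

Step 2 — sample covariance S[i,j] = (1/(n-1)) · Σ_k (x_{k,i} - mean_i) · (x_{k,j} - mean_j), with n-1 = 3.
  S[U,U] = ((-4.25)·(-4.25) + (2.75)·(2.75) + (-0.25)·(-0.25) + (1.75)·(1.75)) / 3 = 28.75/3 = 9.5833
  S[U,V] = ((-4.25)·(0.75) + (2.75)·(-2.25) + (-0.25)·(1.75) + (1.75)·(-0.25)) / 3 = -10.25/3 = -3.4167
  S[V,V] = ((0.75)·(0.75) + (-2.25)·(-2.25) + (1.75)·(1.75) + (-0.25)·(-0.25)) / 3 = 8.75/3 = 2.9167

S is symmetric (S[j,i] = S[i,j]). Assembling:

S = [[9.5833, -3.4167],
 [-3.4167, 2.9167]]


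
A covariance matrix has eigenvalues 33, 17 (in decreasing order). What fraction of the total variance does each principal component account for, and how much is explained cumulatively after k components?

Step 1 — total variance = trace(Sigma) = Σ λ_i = 33 + 17 = 50.

Step 2 — fraction explained by component i = λ_i / Σ λ:
  PC1: 33/50 = 0.66
  PC2: 17/50 = 0.34

Step 3 — cumulative fraction after k components = (λ_1 + ... + λ_k) / Σ λ:
  k = 1: 33/50 = 0.66
  k = 2: (33 + 17)/50 = 50/50 = 1

Summary (fraction, with percent):

explained: PC1 0.66 (66%), PC2 0.34 (34%);  cumulative: 0.66, 1


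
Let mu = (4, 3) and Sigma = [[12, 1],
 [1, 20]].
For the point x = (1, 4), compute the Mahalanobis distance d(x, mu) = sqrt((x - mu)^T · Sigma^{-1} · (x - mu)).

Step 1 — centre the observation: (x - mu) = (-3, 1).

Step 2 — invert Sigma. det(Sigma) = 12·20 - (1)² = 239.
  Sigma^{-1} = (1/det) · [[d, -b], [-b, a]] = [[0.0837, -0.0042],
 [-0.0042, 0.0502]].

Step 3 — form the quadratic (x - mu)^T · Sigma^{-1} · (x - mu):
  Sigma^{-1} · (x - mu) = (-0.2552, 0.0628).
  (x - mu)^T · [Sigma^{-1} · (x - mu)] = (-3)·(-0.2552) + (1)·(0.0628) = 0.8285.

Step 4 — take square root: d = √(0.8285) ≈ 0.9102.

d(x, mu) = √(0.8285) ≈ 0.9102


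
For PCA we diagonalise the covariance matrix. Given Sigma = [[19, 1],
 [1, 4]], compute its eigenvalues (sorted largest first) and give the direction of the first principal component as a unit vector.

Step 1 — characteristic polynomial of 2×2 Sigma:
  det(Sigma - λI) = λ² - trace · λ + det = 0.
  trace = 19 + 4 = 23, det = 19·4 - (1)² = 75.
Step 2 — discriminant:
  Δ = trace² - 4·det = 529 - 300 = 229.
Step 3 — eigenvalues:
  λ = (trace ± √Δ)/2 = (23 ± 15.1327)/2,
  λ_1 = 19.0664,  λ_2 = 3.9336.

Step 4 — unit eigenvector for λ_1: solve (Sigma - λ_1 I)v = 0. First row:
  (19 - 19.0664)·v_x + (1)·v_y = 0, i.e. (-0.0664)·v_x + (1)·v_y = 0,
  so v ∝ (b, λ_1 - a) = (1, 0.0664) = u.
  ||u|| = √((1)² + (0.0664)²) = √(1.0044) ≈ 1.0022,
  v_1 = u/||u|| ≈ (0.9978, 0.0662) (||v_1|| = 1).

λ_1 = 19.0664,  λ_2 = 3.9336;  v_1 ≈ (0.9978, 0.0662)


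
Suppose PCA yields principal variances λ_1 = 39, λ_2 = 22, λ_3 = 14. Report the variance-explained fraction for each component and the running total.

Step 1 — total variance = trace(Sigma) = Σ λ_i = 39 + 22 + 14 = 75.

Step 2 — fraction explained by component i = λ_i / Σ λ:
  PC1: 39/75 = 0.52
  PC2: 22/75 = 0.2933
  PC3: 14/75 = 0.1867

Step 3 — cumulative fraction after k components = (λ_1 + ... + λ_k) / Σ λ:
  k = 1: 39/75 = 0.52
  k = 2: (39 + 22)/75 = 61/75 = 0.8133
  k = 3: (39 + 22 + 14)/75 = 75/75 = 1

Summary (fraction, with percent):

explained: PC1 0.52 (52%), PC2 0.2933 (29.33%), PC3 0.1867 (18.67%);  cumulative: 0.52, 0.8133, 1


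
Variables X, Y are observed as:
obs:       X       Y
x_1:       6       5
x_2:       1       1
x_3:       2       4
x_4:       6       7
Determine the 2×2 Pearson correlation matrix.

Step 1 — column means:
  mean(X) = (6 + 1 + 2 + 6) / 4 = 15/4 = 3.75
  mean(Y) = (5 + 1 + 4 + 7) / 4 = 17/4 = 4.25

Step 2 — sample variances and covariances s[i,j] = (1/(n-1)) · Σ_k (x_{k,i} - mean_i) · (x_{k,j} - mean_j), with n-1 = 3:
  s[X,X] = ((2.25)·(2.25) + (-2.75)·(-2.75) + (-1.75)·(-1.75) + (2.25)·(2.25)) / 3 = 20.75/3 = 6.9167
  s[X,Y] = ((2.25)·(0.75) + (-2.75)·(-3.25) + (-1.75)·(-0.25) + (2.25)·(2.75)) / 3 = 17.25/3 = 5.75
  s[Y,Y] = ((0.75)·(0.75) + (-3.25)·(-3.25) + (-0.25)·(-0.25) + (2.75)·(2.75)) / 3 = 18.75/3 = 6.25
  Sample standard deviations s_i = √(s[i,i]):
  s(X) = √(6.9167) = 2.63
  s(Y) = √(6.25) = 2.5

Step 3 — r_{ij} = s_{ij} / (s_i · s_j):
  r[X,X] = 1 (diagonal).
  r[X,Y] = 5.75 / (2.63 · 2.5) = 5.75 / 6.5749 = 0.8745
  r[Y,Y] = 1 (diagonal).

R is symmetric with unit diagonal. Assembling:

R = [[1, 0.8745],
 [0.8745, 1]]


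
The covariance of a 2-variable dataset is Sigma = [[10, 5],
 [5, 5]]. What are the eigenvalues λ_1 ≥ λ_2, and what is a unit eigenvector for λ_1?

Step 1 — characteristic polynomial of 2×2 Sigma:
  det(Sigma - λI) = λ² - trace · λ + det = 0.
  trace = 10 + 5 = 15, det = 10·5 - (5)² = 25.
Step 2 — discriminant:
  Δ = trace² - 4·det = 225 - 100 = 125.
Step 3 — eigenvalues:
  λ = (trace ± √Δ)/2 = (15 ± 11.1803)/2,
  λ_1 = 13.0902,  λ_2 = 1.9098.

Step 4 — unit eigenvector for λ_1: solve (Sigma - λ_1 I)v = 0. First row:
  (10 - 13.0902)·v_x + (5)·v_y = 0, i.e. (-3.0902)·v_x + (5)·v_y = 0,
  so v ∝ (b, λ_1 - a) = (5, 3.0902) = u.
  ||u|| = √((5)² + (3.0902)²) = √(34.5492) ≈ 5.8779,
  v_1 = u/||u|| ≈ (0.8507, 0.5257) (||v_1|| = 1).

λ_1 = 13.0902,  λ_2 = 1.9098;  v_1 ≈ (0.8507, 0.5257)


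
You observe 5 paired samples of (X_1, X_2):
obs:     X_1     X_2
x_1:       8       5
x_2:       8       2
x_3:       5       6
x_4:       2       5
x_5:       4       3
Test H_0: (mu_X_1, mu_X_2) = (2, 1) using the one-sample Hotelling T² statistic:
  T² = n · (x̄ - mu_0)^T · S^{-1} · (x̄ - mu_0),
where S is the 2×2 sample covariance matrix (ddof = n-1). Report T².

Step 1 — sample mean vector:
  mean(X_1) = (8 + 8 + 5 + 2 + 4) / 5 = 27/5 = 5.4
  mean(X_2) = (5 + 2 + 6 + 5 + 3) / 5 = 21/5 = 4.2
  x̄ = (5.4, 4.2),  deviation x̄ - mu_0 = (5.4, 4.2) - (2, 1) = (3.4, 3.2).

Step 2 — sample covariance matrix, S[i,j] = (1/(n-1)) · Σ_k (x_{k,i} - mean_i) · (x_{k,j} - mean_j), divisor n-1 = 4:
  S[X_1,X_1] = ((2.6)·(2.6) + (2.6)·(2.6) + (-0.4)·(-0.4) + (-3.4)·(-3.4) + (-1.4)·(-1.4)) / 4 = 27.2/4 = 6.8
  S[X_1,X_2] = ((2.6)·(0.8) + (2.6)·(-2.2) + (-0.4)·(1.8) + (-3.4)·(0.8) + (-1.4)·(-1.2)) / 4 = -5.4/4 = -1.35
  S[X_2,X_2] = ((0.8)·(0.8) + (-2.2)·(-2.2) + (1.8)·(1.8) + (0.8)·(0.8) + (-1.2)·(-1.2)) / 4 = 10.8/4 = 2.7
  S = [[6.8, -1.35],
 [-1.35, 2.7]].

Step 3 — invert S. det(S) = 6.8·2.7 - (-1.35)² = 16.5375.
  S^{-1} = (1/det) · [[d, -b], [-b, a]] = [[0.1633, 0.0816],
 [0.0816, 0.4112]].

Step 4 — quadratic form (x̄ - mu_0)^T · S^{-1} · (x̄ - mu_0):
  S^{-1} · (x̄ - mu_0) = (0.8163, 1.5933),
  (x̄ - mu_0)^T · [...] = (3.4)·(0.8163) + (3.2)·(1.5933) = 7.8742.

Step 5 — scale by n: T² = 5 · 7.8742 = 39.3711.

T² ≈ 39.3711


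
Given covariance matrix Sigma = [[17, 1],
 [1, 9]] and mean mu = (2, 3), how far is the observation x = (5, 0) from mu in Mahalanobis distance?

Step 1 — centre the observation: (x - mu) = (3, -3).

Step 2 — invert Sigma. det(Sigma) = 17·9 - (1)² = 152.
  Sigma^{-1} = (1/det) · [[d, -b], [-b, a]] = [[0.0592, -0.0066],
 [-0.0066, 0.1118]].

Step 3 — form the quadratic (x - mu)^T · Sigma^{-1} · (x - mu):
  Sigma^{-1} · (x - mu) = (0.1974, -0.3553).
  (x - mu)^T · [Sigma^{-1} · (x - mu)] = (3)·(0.1974) + (-3)·(-0.3553) = 1.6579.

Step 4 — take square root: d = √(1.6579) ≈ 1.2876.

d(x, mu) = √(1.6579) ≈ 1.2876


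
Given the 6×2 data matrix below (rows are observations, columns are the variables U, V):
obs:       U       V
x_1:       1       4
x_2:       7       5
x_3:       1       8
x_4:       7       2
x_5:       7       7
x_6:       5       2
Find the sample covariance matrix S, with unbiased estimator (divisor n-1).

Step 1 — column means:
  mean(U) = (1 + 7 + 1 + 7 + 7 + 5) / 6 = 28/6 = 4.6667
  mean(V) = (4 + 5 + 8 + 2 + 7 + 2) / 6 = 28/6 = 4.6667

Step 2 — sample covariance S[i,j] = (1/(n-1)) · Σ_k (x_{k,i} - mean_i) · (x_{k,j} - mean_j), with n-1 = 5.
  S[U,U] = ((-3.6667)·(-3.6667) + (2.3333)·(2.3333) + (-3.6667)·(-3.6667) + (2.3333)·(2.3333) + (2.3333)·(2.3333) + (0.3333)·(0.3333)) / 5 = 43.3333/5 = 8.6667
  S[U,V] = ((-3.6667)·(-0.6667) + (2.3333)·(0.3333) + (-3.6667)·(3.3333) + (2.3333)·(-2.6667) + (2.3333)·(2.3333) + (0.3333)·(-2.6667)) / 5 = -10.6667/5 = -2.1333
  S[V,V] = ((-0.6667)·(-0.6667) + (0.3333)·(0.3333) + (3.3333)·(3.3333) + (-2.6667)·(-2.6667) + (2.3333)·(2.3333) + (-2.6667)·(-2.6667)) / 5 = 31.3333/5 = 6.2667

S is symmetric (S[j,i] = S[i,j]). Assembling:

S = [[8.6667, -2.1333],
 [-2.1333, 6.2667]]


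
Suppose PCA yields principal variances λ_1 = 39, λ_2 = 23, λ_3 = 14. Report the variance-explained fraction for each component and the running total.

Step 1 — total variance = trace(Sigma) = Σ λ_i = 39 + 23 + 14 = 76.

Step 2 — fraction explained by component i = λ_i / Σ λ:
  PC1: 39/76 = 0.5132
  PC2: 23/76 = 0.3026
  PC3: 14/76 = 0.1842

Step 3 — cumulative fraction after k components = (λ_1 + ... + λ_k) / Σ λ:
  k = 1: 39/76 = 0.5132
  k = 2: (39 + 23)/76 = 62/76 = 0.8158
  k = 3: (39 + 23 + 14)/76 = 76/76 = 1

Summary (fraction, with percent):

explained: PC1 0.5132 (51.32%), PC2 0.3026 (30.26%), PC3 0.1842 (18.42%);  cumulative: 0.5132, 0.8158, 1


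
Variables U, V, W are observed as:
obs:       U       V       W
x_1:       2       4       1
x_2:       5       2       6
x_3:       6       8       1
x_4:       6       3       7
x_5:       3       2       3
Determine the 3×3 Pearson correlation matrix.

Step 1 — column means:
  mean(U) = (2 + 5 + 6 + 6 + 3) / 5 = 22/5 = 4.4
  mean(V) = (4 + 2 + 8 + 3 + 2) / 5 = 19/5 = 3.8
  mean(W) = (1 + 6 + 1 + 7 + 3) / 5 = 18/5 = 3.6

Step 2 — sample variances and covariances s[i,j] = (1/(n-1)) · Σ_k (x_{k,i} - mean_i) · (x_{k,j} - mean_j), with n-1 = 4:
  s[U,U] = ((-2.4)·(-2.4) + (0.6)·(0.6) + (1.6)·(1.6) + (1.6)·(1.6) + (-1.4)·(-1.4)) / 4 = 13.2/4 = 3.3
  s[U,V] = ((-2.4)·(0.2) + (0.6)·(-1.8) + (1.6)·(4.2) + (1.6)·(-0.8) + (-1.4)·(-1.8)) / 4 = 6.4/4 = 1.6
  s[U,W] = ((-2.4)·(-2.6) + (0.6)·(2.4) + (1.6)·(-2.6) + (1.6)·(3.4) + (-1.4)·(-0.6)) / 4 = 9.8/4 = 2.45
  s[V,V] = ((0.2)·(0.2) + (-1.8)·(-1.8) + (4.2)·(4.2) + (-0.8)·(-0.8) + (-1.8)·(-1.8)) / 4 = 24.8/4 = 6.2
  s[V,W] = ((0.2)·(-2.6) + (-1.8)·(2.4) + (4.2)·(-2.6) + (-0.8)·(3.4) + (-1.8)·(-0.6)) / 4 = -17.4/4 = -4.35
  s[W,W] = ((-2.6)·(-2.6) + (2.4)·(2.4) + (-2.6)·(-2.6) + (3.4)·(3.4) + (-0.6)·(-0.6)) / 4 = 31.2/4 = 7.8
  Sample standard deviations s_i = √(s[i,i]):
  s(U) = √(3.3) = 1.8166
  s(V) = √(6.2) = 2.49
  s(W) = √(7.8) = 2.7928

Step 3 — r_{ij} = s_{ij} / (s_i · s_j):
  r[U,U] = 1 (diagonal).
  r[U,V] = 1.6 / (1.8166 · 2.49) = 1.6 / 4.5233 = 0.3537
  r[U,W] = 2.45 / (1.8166 · 2.7928) = 2.45 / 5.0735 = 0.4829
  r[V,V] = 1 (diagonal).
  r[V,W] = -4.35 / (2.49 · 2.7928) = -4.35 / 6.9541 = -0.6255
  r[W,W] = 1 (diagonal).

R is symmetric with unit diagonal. Assembling:

R = [[1, 0.3537, 0.4829],
 [0.3537, 1, -0.6255],
 [0.4829, -0.6255, 1]]
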